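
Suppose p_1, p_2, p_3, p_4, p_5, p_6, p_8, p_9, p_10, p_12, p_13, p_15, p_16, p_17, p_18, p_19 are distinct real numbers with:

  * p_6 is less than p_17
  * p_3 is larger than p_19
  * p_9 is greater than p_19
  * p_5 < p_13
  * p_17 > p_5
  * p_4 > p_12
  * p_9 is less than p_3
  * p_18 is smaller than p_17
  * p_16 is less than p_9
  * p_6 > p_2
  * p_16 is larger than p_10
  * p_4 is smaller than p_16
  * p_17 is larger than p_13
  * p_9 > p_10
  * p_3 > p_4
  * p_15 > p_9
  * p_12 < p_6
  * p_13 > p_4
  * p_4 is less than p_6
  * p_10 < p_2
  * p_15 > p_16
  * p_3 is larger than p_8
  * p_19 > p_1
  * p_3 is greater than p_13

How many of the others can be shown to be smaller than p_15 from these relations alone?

7

From p_15 the given relations immediately reach p_16, p_9.
From those, p_10, p_19, p_4 — 5 in total.
From those, p_12, p_1 — 7 in total.
Nothing else is reachable below p_15; 7 in all.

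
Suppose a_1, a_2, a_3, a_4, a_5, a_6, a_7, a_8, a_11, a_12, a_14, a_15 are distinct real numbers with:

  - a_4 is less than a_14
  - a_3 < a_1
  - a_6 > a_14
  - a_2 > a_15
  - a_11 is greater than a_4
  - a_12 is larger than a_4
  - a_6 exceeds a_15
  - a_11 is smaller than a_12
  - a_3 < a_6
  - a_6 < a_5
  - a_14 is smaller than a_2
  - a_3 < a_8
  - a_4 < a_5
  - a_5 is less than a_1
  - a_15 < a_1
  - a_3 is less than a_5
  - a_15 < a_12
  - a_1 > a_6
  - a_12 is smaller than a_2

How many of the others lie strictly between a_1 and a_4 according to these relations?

Chaining upward from a_4 reaches: a_14, a_6, a_5, a_11, a_12, a_2.
Chaining downward from a_1 reaches: a_14, a_3, a_15, a_6, a_5.
Strictly between a_4 and a_1 are those in both lists: a_14, a_6, a_5 — 3 elements.

3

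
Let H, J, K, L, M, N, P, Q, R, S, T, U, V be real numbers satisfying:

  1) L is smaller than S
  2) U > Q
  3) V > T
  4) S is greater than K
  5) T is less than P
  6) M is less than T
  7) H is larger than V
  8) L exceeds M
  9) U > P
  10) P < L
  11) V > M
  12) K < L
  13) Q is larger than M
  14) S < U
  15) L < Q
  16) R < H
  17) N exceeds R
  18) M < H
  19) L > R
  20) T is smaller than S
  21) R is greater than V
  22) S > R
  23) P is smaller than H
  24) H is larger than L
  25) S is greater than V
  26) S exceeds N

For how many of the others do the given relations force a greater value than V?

The elements the relations force above V are R, N, L, Q, S, H, U — no chain reaches any other.
That is 7.

7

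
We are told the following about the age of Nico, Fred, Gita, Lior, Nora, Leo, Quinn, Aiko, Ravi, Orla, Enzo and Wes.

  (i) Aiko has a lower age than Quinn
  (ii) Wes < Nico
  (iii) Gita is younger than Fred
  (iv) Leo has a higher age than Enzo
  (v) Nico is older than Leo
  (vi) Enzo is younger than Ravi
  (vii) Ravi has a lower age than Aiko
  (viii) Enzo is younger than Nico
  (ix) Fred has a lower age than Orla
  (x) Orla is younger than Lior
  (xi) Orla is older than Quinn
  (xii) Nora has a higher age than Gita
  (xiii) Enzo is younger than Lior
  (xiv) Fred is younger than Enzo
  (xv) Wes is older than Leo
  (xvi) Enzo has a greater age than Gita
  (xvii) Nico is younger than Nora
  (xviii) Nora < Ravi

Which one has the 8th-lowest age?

Ravi

The consecutive relations fix a unique order: Gita < Fred < Enzo < Leo < Wes < Nico < Nora < Ravi < Aiko < Quinn < Orla < Lior.
The 8th smallest is Ravi.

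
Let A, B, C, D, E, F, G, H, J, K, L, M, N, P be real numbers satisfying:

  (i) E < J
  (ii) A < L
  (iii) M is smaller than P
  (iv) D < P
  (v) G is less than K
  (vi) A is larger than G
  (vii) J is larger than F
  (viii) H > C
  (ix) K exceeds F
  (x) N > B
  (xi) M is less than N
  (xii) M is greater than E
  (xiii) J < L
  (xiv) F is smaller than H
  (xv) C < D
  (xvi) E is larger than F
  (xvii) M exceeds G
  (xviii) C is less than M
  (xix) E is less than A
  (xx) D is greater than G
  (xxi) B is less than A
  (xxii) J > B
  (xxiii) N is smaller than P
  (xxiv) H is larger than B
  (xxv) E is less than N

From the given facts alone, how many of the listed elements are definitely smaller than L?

From L the given relations immediately reach A, J.
From those, F, B, E, G — 6 in total.
Nothing else is reachable below L; 6 in all.

6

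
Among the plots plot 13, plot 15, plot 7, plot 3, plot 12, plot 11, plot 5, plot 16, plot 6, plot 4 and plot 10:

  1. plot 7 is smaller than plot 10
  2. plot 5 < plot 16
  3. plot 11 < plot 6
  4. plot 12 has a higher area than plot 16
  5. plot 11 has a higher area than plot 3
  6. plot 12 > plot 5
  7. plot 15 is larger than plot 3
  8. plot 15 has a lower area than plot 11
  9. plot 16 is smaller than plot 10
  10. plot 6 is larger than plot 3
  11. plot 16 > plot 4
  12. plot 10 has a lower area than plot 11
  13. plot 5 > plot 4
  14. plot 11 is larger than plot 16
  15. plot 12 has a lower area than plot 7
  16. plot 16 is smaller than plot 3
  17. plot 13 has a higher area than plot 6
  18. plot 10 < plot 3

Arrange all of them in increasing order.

Each adjacent pair is fixed by a given relation: plot 4 < plot 5; plot 5 < plot 16; plot 16 < plot 12; plot 12 < plot 7; plot 7 < plot 10; plot 10 < plot 3; plot 3 < plot 15; plot 15 < plot 11; plot 11 < plot 6; plot 6 < plot 13. Chaining them end to end gives the full order.

plot 4 < plot 5 < plot 16 < plot 12 < plot 7 < plot 10 < plot 3 < plot 15 < plot 11 < plot 6 < plot 13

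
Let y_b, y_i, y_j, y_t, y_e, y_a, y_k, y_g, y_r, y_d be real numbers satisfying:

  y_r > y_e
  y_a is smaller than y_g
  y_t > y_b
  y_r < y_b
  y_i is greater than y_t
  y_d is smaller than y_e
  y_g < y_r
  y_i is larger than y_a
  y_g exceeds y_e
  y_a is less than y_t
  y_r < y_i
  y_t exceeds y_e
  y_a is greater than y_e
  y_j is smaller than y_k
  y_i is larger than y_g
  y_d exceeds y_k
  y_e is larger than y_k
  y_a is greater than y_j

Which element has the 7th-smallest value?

y_r

The consecutive relations fix a unique order: y_j < y_k < y_d < y_e < y_a < y_g < y_r < y_b < y_t < y_i.
Counting 7 from the smallest end gives y_r.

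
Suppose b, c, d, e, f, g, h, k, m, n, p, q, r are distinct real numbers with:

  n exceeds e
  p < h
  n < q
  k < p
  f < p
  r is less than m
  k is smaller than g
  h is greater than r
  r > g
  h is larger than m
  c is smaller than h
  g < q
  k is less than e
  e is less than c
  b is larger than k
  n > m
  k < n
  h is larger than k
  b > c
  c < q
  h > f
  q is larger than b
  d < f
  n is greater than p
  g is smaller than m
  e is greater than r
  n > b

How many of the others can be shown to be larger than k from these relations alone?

From k the given relations immediately reach g, e, b, p, h, n.
From those, r, c, m, q — 10 in total.
Nothing else is reachable above k; 10 in all.

10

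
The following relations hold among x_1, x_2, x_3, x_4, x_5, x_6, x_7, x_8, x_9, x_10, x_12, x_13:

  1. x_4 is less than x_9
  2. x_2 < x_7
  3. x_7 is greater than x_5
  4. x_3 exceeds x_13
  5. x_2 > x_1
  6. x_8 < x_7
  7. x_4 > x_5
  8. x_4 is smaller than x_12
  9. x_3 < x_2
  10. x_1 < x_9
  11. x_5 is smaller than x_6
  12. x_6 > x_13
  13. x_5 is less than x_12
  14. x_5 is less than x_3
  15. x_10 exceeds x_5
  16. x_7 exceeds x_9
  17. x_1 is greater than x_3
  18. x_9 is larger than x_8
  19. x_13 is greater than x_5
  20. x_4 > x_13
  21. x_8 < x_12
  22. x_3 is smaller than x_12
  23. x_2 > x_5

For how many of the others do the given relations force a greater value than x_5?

Directly above x_5: x_13, x_3, x_4, x_2, x_6, x_12, x_7, x_10.
One step further: x_1, x_9 (10 so far).
Nothing else is reachable above x_5; 10 in all.

10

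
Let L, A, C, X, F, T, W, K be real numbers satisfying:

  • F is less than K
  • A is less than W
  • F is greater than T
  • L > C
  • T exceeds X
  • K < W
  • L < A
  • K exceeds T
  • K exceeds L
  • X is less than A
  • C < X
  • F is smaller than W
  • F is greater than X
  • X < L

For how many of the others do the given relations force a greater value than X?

From X the given relations immediately reach T, F, L, A.
From those, K, W — 6 in total.
Nothing else is reachable above X; 6 in all.

6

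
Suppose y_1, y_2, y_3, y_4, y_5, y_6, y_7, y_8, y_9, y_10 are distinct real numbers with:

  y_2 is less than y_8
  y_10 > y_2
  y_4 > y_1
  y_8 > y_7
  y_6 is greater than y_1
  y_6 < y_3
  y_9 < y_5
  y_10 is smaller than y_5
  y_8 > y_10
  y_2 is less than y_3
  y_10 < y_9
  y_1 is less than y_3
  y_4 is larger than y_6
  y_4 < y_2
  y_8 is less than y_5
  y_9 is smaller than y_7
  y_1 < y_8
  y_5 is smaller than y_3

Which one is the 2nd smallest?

y_6

Chaining the given pairs: y_1 < y_6 < y_4 < y_2 < y_10 < y_9 < y_7 < y_8 < y_5 < y_3.
The 2nd smallest is y_6.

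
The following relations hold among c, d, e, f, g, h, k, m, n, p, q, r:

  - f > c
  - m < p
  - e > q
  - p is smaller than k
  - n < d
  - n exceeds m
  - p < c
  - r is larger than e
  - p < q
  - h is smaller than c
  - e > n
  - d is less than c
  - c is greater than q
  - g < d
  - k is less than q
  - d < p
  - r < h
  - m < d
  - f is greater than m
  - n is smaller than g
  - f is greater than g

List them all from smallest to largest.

m < n < g < d < p < k < q < e < r < h < c < f

Each adjacent pair is fixed by a given relation: m < n; n < g; g < d; d < p; p < k; k < q; q < e; e < r; r < h; h < c; c < f. Chaining them end to end gives the full order.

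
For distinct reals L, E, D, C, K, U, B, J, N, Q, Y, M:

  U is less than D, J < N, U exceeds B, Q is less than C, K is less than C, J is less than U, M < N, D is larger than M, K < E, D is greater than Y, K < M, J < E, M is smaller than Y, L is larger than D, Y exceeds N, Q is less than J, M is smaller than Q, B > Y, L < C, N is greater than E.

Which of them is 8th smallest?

B

Piecing the relations together gives one ordering: K < M < Q < J < E < N < Y < B < U < D < L < C.
The 8th smallest is B.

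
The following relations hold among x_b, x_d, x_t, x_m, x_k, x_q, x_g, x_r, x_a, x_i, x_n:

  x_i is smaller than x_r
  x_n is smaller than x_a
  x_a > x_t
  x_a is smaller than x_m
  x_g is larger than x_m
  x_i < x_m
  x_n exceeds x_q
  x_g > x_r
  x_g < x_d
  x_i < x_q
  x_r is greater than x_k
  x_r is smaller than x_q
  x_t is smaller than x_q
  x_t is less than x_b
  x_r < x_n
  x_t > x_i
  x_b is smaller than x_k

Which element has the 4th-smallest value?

x_k

Chaining the given pairs: x_i < x_t < x_b < x_k < x_r < x_q < x_n < x_a < x_m < x_g < x_d.
The 4th smallest is x_k.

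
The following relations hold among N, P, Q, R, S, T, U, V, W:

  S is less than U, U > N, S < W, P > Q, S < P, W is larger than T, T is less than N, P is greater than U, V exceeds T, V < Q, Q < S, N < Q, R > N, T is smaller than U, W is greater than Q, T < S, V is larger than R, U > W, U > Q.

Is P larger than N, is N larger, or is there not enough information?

P

Link the given pairs in sequence: N < R; R < V; V < Q; Q < S; S < W; W < U; U < P.
Together: N < R < V < Q < S < W < U < P.
So P is larger.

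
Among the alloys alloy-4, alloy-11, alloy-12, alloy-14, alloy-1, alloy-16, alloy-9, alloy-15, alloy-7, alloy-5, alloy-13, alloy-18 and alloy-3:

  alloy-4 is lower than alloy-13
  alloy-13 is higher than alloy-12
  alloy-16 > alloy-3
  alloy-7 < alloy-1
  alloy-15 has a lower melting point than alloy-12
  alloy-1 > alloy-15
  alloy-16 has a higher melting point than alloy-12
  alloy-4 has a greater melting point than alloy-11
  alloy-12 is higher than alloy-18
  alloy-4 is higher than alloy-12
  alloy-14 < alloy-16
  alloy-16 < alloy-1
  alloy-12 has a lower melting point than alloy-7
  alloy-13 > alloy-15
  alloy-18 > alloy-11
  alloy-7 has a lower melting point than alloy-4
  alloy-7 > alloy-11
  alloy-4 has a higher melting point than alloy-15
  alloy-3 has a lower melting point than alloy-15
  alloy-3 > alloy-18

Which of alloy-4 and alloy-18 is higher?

alloy-4

alloy-18 < alloy-3 and alloy-3 < alloy-15 give alloy-18 < alloy-15.
Then alloy-15 < alloy-12 extends the chain to alloy-12.
With alloy-12 < alloy-7: alloy-18 < alloy-3 < alloy-15 < alloy-12 < alloy-7.
With alloy-7 < alloy-4: alloy-18 < alloy-3 < alloy-15 < alloy-12 < alloy-7 < alloy-4.
So alloy-18 < alloy-4; alloy-4 is the higher of the two.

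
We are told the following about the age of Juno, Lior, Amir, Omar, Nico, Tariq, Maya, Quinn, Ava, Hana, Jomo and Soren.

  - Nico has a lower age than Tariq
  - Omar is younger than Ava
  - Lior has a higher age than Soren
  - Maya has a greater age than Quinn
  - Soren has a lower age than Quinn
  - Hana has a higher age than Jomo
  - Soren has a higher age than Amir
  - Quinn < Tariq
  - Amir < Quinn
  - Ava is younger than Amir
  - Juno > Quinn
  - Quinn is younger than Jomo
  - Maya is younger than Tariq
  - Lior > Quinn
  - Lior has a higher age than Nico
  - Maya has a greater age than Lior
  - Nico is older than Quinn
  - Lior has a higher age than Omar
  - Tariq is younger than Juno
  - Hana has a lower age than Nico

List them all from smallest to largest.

Omar < Ava < Amir < Soren < Quinn < Jomo < Hana < Nico < Lior < Maya < Tariq < Juno

Each adjacent pair is fixed by a given relation: Omar < Ava; Ava < Amir; Amir < Soren; Soren < Quinn; Quinn < Jomo; Jomo < Hana; Hana < Nico; Nico < Lior; Lior < Maya; Maya < Tariq; Tariq < Juno. Chaining them end to end gives the full order.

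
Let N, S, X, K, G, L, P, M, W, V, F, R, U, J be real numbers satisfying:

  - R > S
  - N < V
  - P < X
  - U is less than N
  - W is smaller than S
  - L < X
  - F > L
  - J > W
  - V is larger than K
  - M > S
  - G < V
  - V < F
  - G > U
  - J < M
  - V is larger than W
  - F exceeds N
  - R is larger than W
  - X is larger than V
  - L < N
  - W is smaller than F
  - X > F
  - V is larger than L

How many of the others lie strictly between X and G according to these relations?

2

The relations place G below X. An element lies strictly between them when it is forced above G and also forced below X.
Above G: {V, F}. Below X: {K, U, W, P, L, N, V, F}.
Intersection: {V, F} — 2.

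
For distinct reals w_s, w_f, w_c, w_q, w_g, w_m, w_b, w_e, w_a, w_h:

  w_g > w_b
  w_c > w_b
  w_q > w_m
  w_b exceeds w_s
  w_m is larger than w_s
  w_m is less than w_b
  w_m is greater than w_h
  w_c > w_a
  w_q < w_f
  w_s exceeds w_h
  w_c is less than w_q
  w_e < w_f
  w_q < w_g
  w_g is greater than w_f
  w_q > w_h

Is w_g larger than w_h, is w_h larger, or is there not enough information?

The relevant relations are w_h < w_s; w_s < w_m; w_m < w_b; w_b < w_c; w_c < w_q; w_q < w_f; w_f < w_g.
Chaining these gives w_h < w_s < w_m < w_b < w_c < w_q < w_f < w_g.
So w_g is larger.

w_g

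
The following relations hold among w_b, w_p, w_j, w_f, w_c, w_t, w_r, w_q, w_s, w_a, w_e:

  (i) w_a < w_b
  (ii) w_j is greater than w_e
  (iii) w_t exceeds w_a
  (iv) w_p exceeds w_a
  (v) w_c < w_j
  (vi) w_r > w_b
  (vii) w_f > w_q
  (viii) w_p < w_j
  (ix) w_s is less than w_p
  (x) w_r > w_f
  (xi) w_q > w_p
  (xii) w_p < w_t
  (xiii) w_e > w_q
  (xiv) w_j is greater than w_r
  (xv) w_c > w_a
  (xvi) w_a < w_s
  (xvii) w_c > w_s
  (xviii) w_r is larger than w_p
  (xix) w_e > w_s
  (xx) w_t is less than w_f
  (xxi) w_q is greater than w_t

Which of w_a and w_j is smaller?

w_a

w_a < w_p and w_p < w_t give w_a < w_t.
With w_t < w_q: w_a < w_p < w_t < w_q.
Then w_q < w_f extends the chain to w_f.
Then w_f < w_r extends the chain to w_r.
With w_r < w_j: w_a < w_p < w_t < w_q < w_f < w_r < w_j.
So w_a < w_j; w_a is the smaller of the two.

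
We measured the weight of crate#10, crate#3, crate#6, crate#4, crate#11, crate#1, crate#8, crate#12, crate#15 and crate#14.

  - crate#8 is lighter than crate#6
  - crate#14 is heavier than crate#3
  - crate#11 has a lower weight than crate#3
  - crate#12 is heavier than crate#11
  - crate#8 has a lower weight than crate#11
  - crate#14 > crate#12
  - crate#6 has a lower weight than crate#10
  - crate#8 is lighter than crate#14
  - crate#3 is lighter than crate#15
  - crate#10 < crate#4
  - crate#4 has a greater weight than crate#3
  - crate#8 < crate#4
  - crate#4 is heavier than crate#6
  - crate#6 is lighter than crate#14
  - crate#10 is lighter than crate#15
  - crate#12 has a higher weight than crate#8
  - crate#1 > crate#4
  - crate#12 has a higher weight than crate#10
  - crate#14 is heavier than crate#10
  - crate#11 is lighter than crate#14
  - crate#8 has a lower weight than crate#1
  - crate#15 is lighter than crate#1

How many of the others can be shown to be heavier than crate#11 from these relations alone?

6

From crate#11 the given relations immediately reach crate#3, crate#12, crate#14.
From those, crate#4, crate#15 — 5 in total.
From those, crate#1 — 6 in total.
No other element is forced above crate#11 by the given relations, so the count is 6.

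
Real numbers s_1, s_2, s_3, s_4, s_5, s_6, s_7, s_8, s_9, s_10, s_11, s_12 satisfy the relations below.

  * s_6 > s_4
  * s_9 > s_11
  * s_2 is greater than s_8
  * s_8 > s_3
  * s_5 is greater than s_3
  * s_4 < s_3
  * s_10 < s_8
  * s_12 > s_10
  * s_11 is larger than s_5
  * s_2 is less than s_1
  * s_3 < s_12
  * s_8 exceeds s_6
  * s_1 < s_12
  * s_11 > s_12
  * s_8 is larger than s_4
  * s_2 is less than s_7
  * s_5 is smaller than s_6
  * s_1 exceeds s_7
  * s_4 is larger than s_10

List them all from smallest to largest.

s_10 < s_4 < s_3 < s_5 < s_6 < s_8 < s_2 < s_7 < s_1 < s_12 < s_11 < s_9

The consecutive links are each given: s_10 < s_4; s_4 < s_3; s_3 < s_5; s_5 < s_6; s_6 < s_8; s_8 < s_2; s_2 < s_7; s_7 < s_1; s_1 < s_12; s_12 < s_11; s_11 < s_9.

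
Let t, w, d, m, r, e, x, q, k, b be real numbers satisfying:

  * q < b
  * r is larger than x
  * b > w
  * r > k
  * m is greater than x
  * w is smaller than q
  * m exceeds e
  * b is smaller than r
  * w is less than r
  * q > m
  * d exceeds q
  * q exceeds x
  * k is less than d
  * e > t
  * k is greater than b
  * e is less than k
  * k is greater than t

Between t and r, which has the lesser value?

The relevant relations are t < e; e < m; m < q; q < b; b < k; k < r.
Together: t < e < m < q < b < k < r.
So t < r; t is the smaller of the two.

t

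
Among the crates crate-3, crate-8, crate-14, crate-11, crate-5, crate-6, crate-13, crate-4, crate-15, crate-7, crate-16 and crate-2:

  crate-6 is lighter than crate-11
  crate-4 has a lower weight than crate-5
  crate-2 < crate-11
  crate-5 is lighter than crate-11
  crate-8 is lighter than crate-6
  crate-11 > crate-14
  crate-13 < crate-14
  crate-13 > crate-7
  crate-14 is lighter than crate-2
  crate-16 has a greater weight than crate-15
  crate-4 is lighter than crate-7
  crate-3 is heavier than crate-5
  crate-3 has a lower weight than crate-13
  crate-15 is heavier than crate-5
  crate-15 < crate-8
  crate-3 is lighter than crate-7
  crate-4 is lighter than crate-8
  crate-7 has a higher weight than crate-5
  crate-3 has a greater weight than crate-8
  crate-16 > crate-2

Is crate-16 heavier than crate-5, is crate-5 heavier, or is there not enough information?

crate-16

Link the given pairs in sequence: crate-5 < crate-15; crate-15 < crate-8; crate-8 < crate-3; crate-3 < crate-7; crate-7 < crate-13; crate-13 < crate-14; crate-14 < crate-2; crate-2 < crate-16.
Chaining these gives crate-5 < crate-15 < crate-8 < crate-3 < crate-7 < crate-13 < crate-14 < crate-2 < crate-16.
So crate-16 is heavier.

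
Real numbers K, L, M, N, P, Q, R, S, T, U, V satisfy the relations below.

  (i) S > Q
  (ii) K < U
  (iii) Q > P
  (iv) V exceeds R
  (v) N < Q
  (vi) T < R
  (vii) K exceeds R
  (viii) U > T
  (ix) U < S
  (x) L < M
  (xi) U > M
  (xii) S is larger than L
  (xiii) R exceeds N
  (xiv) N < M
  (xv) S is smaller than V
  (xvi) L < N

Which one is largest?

V

L is not greatest since L < S; P is not greatest since P < Q; N is not greatest since N < R; T is not greatest since T < R; R is not greatest since R < V; K is not greatest since K < U; M is not greatest since M < U; U is not greatest since U < S; Q is not greatest since Q < S; S is not greatest since S < V.
Only V has nothing above it, so V is the largest.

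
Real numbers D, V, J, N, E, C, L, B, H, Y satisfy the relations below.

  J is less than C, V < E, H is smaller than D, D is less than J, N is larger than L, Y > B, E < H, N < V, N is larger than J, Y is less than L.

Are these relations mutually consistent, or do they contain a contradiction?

inconsistent

Chaining the given relations yields N < V < E < H < D < J, so N < J. But one relation states J < N. These cannot both hold.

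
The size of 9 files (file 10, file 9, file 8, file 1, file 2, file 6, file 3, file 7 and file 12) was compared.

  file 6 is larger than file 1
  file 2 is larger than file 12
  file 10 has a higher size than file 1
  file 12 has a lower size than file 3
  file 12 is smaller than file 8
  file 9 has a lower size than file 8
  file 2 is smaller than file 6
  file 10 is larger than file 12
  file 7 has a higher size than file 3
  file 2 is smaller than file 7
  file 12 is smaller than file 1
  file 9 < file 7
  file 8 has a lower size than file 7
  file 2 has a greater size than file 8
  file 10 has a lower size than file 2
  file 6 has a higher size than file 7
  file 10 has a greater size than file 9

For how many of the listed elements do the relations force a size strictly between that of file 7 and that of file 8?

1

The relations place file 8 below file 7. An element lies strictly between them when it is forced above file 8 and also forced below file 7.
Above file 8: {file 2, file 6}. Below file 7: {file 12, file 9, file 1, file 10, file 3, file 2}.
Intersection: {file 2} — 1.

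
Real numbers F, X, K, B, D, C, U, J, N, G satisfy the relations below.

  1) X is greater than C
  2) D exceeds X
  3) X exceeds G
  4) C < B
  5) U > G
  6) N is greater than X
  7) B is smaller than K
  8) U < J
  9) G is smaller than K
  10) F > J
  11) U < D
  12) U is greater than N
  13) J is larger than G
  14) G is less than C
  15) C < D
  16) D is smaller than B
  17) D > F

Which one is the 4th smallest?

N

The consecutive relations fix a unique order: G < C < X < N < U < J < F < D < B < K.
Counting 4 from the smallest end gives N.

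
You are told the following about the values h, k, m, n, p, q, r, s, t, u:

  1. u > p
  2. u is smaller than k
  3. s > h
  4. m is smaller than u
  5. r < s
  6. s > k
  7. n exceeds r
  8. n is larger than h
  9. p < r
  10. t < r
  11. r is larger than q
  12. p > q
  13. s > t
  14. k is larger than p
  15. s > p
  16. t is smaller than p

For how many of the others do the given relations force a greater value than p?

5

From p the given relations immediately reach r, u, k, s.
From those, n — 5 in total.
No other element is forced above p by the given relations, so the count is 5.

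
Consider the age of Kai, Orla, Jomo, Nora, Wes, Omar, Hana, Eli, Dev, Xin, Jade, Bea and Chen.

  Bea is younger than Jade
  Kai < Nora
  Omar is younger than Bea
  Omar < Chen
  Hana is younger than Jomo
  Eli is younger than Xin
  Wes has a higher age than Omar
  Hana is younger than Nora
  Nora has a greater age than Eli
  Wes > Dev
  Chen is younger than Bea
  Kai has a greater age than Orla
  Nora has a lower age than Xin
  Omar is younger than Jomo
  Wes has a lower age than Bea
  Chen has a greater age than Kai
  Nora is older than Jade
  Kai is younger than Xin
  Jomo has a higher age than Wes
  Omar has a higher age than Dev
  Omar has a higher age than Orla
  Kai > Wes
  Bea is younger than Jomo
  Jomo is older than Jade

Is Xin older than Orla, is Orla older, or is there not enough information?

Xin

Link the given pairs in sequence: Orla < Omar; Omar < Wes; Wes < Kai; Kai < Chen; Chen < Bea; Bea < Jade; Jade < Nora; Nora < Xin.
Together: Orla < Omar < Wes < Kai < Chen < Bea < Jade < Nora < Xin.
So Xin is older.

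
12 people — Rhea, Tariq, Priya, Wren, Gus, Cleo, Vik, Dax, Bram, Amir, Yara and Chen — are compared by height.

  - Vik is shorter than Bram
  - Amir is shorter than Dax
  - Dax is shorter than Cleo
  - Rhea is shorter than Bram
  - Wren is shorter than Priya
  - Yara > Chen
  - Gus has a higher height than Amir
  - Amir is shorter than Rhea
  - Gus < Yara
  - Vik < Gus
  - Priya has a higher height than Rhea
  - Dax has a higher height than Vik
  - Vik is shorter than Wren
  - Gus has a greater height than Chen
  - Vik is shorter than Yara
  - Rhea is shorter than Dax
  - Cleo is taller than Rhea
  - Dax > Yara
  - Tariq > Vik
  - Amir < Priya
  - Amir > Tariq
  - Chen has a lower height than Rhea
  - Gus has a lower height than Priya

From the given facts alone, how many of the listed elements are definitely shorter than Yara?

5

Directly below Yara: Vik, Chen, Gus.
One step further: Amir (4 so far).
One step further: Tariq (5 so far).
Nothing else is reachable below Yara; 5 in all.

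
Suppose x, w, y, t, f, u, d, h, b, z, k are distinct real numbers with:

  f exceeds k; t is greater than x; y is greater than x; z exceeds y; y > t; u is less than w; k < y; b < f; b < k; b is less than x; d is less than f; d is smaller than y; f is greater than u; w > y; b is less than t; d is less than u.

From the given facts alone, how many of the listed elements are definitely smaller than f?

The elements the relations force below f are b, k, d, u — no chain reaches any other.
That is 4.

4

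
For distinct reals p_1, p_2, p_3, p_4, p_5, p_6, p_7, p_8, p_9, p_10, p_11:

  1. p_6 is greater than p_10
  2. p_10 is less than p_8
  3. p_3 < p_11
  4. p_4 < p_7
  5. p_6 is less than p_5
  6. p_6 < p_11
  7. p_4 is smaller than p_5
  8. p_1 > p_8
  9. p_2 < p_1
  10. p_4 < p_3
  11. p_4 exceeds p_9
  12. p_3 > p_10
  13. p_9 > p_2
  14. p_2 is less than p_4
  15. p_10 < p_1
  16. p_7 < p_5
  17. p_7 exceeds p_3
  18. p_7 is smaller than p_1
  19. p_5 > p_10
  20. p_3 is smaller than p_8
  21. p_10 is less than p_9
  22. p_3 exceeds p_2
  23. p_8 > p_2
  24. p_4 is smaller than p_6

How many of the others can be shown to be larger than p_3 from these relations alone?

The elements the relations force above p_3 are p_11, p_7, p_8, p_1, p_5 — no chain reaches any other.
That is 5.

5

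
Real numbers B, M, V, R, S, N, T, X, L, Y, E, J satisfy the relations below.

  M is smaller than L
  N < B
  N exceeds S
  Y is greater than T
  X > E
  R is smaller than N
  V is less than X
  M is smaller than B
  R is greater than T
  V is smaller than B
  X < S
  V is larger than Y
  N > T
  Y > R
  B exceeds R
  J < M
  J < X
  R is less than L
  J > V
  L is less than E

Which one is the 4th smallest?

Chaining the given pairs: T < R < Y < V < J < M < L < E < X < S < N < B.
Counting 4 from the smallest end gives V.

V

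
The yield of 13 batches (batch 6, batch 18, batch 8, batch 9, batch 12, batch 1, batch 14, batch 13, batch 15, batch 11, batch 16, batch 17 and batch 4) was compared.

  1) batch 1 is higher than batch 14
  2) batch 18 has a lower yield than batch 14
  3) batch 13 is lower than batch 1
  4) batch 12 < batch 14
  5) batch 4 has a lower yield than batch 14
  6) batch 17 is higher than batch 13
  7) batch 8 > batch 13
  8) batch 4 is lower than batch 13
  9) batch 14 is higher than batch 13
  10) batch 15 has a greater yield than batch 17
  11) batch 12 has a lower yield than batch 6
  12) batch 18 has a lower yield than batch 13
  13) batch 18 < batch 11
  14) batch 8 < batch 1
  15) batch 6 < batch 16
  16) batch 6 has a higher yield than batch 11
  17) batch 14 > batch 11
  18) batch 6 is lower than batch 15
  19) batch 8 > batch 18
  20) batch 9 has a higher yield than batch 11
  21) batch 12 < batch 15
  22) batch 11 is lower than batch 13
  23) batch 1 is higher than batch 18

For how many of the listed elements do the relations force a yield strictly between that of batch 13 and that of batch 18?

1

The relations place batch 18 below batch 13. An element lies strictly between them when it is forced above batch 18 and also forced below batch 13.
Above batch 18: {batch 11, batch 6, batch 9, batch 14, batch 8, batch 16, batch 17, batch 15, batch 1}. Below batch 13: {batch 11, batch 4}.
Intersection: {batch 11} — 1.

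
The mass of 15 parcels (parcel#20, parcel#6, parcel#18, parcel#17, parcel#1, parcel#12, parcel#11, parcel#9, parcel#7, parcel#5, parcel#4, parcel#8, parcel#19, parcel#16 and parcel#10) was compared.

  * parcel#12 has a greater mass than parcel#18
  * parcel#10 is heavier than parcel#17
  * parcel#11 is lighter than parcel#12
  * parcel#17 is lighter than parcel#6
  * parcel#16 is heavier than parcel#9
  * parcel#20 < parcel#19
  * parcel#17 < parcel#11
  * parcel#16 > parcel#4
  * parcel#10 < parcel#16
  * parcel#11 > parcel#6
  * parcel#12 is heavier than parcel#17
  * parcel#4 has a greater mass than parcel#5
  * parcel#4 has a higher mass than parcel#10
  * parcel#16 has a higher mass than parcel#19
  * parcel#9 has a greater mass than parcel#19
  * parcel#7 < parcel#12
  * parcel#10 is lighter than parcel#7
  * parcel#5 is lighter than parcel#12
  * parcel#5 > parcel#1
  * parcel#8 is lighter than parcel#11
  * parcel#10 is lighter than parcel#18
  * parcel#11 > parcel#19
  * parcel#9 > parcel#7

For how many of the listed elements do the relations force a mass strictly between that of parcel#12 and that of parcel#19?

The relations place parcel#19 below parcel#12. An element lies strictly between them when it is forced above parcel#19 and also forced below parcel#12.
Above parcel#19: {parcel#9, parcel#11, parcel#16}. Below parcel#12: {parcel#17, parcel#8, parcel#1, parcel#10, parcel#7, parcel#6, parcel#20, parcel#11, parcel#5, parcel#18}.
Intersection: {parcel#11} — 1.

1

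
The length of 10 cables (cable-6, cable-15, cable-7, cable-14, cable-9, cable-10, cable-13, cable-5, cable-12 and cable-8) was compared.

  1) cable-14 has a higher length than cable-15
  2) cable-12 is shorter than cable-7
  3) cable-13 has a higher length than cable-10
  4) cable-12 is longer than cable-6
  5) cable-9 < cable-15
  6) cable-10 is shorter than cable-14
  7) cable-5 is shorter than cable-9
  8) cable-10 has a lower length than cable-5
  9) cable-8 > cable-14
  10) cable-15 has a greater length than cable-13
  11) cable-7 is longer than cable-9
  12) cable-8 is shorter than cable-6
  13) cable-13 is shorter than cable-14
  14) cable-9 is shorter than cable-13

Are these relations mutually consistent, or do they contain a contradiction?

consistent

The single ordering cable-10 < cable-5 < cable-9 < cable-13 < cable-15 < cable-14 < cable-8 < cable-6 < cable-12 < cable-7 satisfies every listed relation, so no contradiction arises.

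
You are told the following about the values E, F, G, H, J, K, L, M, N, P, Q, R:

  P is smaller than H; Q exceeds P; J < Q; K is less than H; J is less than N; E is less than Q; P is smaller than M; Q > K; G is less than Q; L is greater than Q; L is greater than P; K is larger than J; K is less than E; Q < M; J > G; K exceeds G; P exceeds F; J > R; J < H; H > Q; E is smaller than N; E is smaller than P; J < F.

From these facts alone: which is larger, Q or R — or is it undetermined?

Link the given pairs in sequence: R < J; J < K; K < E; E < P; P < Q.
Chaining these gives R < J < K < E < P < Q.
So Q is larger.

Q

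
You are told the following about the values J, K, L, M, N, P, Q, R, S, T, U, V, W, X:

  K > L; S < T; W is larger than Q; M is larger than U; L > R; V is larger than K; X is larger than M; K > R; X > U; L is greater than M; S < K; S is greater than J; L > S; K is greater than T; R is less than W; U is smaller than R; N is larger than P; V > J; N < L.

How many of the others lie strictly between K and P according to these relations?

2

The relations place P below K. An element lies strictly between them when it is forced above P and also forced below K.
Above P: {N, L, V}. Below K: {U, M, J, R, S, N, L, T}.
Intersection: {N, L} — 2.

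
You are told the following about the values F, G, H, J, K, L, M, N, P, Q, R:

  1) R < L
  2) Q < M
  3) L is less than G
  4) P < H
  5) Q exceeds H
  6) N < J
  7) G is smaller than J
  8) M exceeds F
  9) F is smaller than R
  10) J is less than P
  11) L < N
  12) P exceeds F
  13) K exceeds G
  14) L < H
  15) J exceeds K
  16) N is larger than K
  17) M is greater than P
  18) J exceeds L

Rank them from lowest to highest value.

F < R < L < G < K < N < J < P < H < Q < M

Nothing is placed below F, so it is least; from there F < R; R < L; L < G; G < K; K < N; N < J; J < P; P < H; H < Q; Q < M, each given directly.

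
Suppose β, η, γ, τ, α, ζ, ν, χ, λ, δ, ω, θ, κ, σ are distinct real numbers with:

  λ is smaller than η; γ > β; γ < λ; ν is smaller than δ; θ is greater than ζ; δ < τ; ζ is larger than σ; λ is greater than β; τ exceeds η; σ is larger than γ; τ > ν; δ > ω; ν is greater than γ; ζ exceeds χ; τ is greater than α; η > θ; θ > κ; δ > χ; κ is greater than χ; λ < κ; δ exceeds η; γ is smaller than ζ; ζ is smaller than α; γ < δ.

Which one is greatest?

Chaining downward from τ: directly below it, ν, α, η, δ; then χ, γ, λ, ζ, θ, ω; then β, σ, κ.
That covers every other element, and nothing is given above τ, so τ is the greatest.

τ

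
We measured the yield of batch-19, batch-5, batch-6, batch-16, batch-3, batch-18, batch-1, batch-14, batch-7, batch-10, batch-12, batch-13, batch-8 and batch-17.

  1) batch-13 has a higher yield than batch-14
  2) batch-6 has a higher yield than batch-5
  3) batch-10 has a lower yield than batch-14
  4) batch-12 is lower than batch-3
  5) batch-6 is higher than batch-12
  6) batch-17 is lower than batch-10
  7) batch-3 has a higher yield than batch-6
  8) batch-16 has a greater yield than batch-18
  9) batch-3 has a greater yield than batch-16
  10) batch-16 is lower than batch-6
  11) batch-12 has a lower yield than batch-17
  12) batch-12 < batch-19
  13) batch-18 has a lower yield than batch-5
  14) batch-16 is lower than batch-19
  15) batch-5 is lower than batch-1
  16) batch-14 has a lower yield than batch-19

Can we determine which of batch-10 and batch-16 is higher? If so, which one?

Following every chain through batch-16: above batch-16 we get batch-19, batch-6, batch-3; below batch-16 we get batch-18.
batch-10 is not reached, and no chain runs the other way from batch-10 to batch-16.
So the given relations leave the order of batch-16 and batch-10 undetermined.

undetermined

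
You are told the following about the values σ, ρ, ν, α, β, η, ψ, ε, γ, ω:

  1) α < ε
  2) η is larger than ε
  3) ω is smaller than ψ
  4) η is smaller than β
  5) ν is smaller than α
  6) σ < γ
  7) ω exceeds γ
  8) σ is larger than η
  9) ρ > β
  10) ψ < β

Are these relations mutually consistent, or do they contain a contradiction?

Every relation is compatible with ν < α < ε < η < σ < γ < ω < ψ < β < ρ; the set is consistent.

consistent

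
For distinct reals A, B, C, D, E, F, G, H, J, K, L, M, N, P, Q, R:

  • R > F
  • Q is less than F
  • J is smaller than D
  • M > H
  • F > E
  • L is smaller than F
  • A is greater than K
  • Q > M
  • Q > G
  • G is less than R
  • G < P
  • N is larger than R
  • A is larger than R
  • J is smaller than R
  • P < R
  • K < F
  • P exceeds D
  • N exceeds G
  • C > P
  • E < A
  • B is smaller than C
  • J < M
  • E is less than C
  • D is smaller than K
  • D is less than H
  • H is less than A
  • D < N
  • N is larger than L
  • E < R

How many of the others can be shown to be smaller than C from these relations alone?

6

The elements the relations force below C are E, J, D, G, B, P — no chain reaches any other.
That is 6.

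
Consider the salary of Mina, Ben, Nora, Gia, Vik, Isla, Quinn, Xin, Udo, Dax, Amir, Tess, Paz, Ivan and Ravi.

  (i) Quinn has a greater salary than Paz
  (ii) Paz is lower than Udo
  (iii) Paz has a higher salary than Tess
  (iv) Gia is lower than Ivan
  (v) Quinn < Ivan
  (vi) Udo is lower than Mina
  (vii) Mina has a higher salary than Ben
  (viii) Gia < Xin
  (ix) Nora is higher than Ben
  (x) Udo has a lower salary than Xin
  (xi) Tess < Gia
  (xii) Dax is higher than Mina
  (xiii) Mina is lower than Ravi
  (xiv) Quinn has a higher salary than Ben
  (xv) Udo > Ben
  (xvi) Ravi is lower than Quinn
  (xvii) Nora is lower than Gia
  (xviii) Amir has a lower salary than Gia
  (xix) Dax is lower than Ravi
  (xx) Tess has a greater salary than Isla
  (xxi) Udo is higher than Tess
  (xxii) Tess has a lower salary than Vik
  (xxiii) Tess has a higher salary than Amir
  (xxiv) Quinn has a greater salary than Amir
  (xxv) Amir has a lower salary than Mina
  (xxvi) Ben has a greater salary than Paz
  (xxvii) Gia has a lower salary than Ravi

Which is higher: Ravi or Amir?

Link the given pairs in sequence: Amir < Tess; Tess < Paz; Paz < Ben; Ben < Udo; Udo < Mina; Mina < Dax; Dax < Ravi.
Chaining these gives Amir < Tess < Paz < Ben < Udo < Mina < Dax < Ravi.
So Amir < Ravi; Ravi is the higher of the two.

Ravi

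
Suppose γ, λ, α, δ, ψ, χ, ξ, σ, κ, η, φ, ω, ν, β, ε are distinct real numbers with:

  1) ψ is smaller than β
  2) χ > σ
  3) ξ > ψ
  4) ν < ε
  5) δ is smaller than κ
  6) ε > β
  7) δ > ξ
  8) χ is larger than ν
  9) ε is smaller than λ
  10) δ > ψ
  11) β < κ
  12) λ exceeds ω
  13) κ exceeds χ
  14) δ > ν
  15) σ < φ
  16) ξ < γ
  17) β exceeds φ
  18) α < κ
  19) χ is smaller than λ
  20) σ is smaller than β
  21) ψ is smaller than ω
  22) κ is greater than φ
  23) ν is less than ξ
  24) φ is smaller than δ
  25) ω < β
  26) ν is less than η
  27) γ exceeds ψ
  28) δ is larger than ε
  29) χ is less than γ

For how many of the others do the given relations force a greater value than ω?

Directly above ω: β, λ.
One step further: ε, κ (4 so far).
One step further: δ (5 so far).
Nothing else is reachable above ω; 5 in all.

5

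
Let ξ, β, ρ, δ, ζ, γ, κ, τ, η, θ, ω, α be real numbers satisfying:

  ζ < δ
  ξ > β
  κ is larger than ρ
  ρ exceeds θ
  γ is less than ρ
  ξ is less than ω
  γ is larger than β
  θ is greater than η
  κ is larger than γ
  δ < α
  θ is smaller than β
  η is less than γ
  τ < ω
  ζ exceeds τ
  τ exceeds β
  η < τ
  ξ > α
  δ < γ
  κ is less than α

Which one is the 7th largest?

Chaining the given pairs: η < θ < β < τ < ζ < δ < γ < ρ < κ < α < ξ < ω.
The 7th largest is δ.

δ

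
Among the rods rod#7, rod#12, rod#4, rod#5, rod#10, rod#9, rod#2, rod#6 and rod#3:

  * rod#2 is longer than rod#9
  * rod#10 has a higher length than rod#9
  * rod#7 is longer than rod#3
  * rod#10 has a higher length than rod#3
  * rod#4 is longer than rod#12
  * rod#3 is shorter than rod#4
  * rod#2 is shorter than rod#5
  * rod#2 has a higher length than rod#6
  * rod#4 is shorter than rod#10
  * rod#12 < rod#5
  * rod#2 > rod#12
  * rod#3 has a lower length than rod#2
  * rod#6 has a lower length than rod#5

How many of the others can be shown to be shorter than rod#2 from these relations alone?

4

The elements the relations force below rod#2 are rod#3, rod#9, rod#6, rod#12 — no chain reaches any other.
That is 4.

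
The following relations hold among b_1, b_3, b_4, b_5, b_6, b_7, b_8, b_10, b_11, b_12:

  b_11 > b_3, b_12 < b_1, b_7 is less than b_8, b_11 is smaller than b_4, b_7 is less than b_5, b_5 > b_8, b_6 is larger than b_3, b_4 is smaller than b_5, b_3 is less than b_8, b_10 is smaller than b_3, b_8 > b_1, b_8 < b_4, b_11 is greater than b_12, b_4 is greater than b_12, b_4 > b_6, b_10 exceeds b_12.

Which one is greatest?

b_12 is not greatest since b_12 < b_10; b_10 is not greatest since b_10 < b_3; b_7 is not greatest since b_7 < b_8; b_3 is not greatest since b_3 < b_6; b_6 is not greatest since b_6 < b_4; b_11 is not greatest since b_11 < b_4; b_1 is not greatest since b_1 < b_8; b_8 is not greatest since b_8 < b_5; b_4 is not greatest since b_4 < b_5.
Only b_5 has nothing above it, so b_5 is the greatest.

b_5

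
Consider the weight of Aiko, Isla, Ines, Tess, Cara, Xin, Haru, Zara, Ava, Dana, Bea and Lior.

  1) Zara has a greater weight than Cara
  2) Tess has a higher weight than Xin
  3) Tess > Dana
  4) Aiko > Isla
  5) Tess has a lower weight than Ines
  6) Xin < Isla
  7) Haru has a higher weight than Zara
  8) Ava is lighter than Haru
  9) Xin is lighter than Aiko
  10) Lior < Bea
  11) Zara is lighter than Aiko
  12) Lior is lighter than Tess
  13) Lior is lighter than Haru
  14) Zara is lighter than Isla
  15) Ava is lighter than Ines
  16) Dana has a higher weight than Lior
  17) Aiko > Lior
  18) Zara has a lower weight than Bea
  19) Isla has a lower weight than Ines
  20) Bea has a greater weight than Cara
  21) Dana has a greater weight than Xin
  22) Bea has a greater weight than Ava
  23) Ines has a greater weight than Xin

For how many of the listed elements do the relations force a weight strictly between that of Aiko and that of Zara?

1

Chaining upward from Zara reaches: Isla, Ines, Bea, Haru.
Chaining downward from Aiko reaches: Lior, Cara, Xin, Isla.
Strictly between Zara and Aiko are those in both lists: Isla — 1 element.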